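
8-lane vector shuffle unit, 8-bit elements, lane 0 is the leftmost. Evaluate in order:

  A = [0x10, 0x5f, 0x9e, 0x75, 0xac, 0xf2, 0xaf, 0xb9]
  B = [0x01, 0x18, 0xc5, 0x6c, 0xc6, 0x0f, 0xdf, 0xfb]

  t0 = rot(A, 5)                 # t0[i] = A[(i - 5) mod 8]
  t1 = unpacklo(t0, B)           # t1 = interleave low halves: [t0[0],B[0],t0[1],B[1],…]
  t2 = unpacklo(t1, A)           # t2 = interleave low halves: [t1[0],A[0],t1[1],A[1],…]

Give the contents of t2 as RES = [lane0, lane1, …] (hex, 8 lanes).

RES = [ 0x75  0x10  0x01  0x5f  0xac  0x9e  0x18  0x75 ]

→ t0 |75|ac|f2|af|b9|10|5f|9e|
→ t1 |75|01|ac|18|f2|c5|af|6c|
→ t2 |75|10|01|5f|ac|9e|18|75|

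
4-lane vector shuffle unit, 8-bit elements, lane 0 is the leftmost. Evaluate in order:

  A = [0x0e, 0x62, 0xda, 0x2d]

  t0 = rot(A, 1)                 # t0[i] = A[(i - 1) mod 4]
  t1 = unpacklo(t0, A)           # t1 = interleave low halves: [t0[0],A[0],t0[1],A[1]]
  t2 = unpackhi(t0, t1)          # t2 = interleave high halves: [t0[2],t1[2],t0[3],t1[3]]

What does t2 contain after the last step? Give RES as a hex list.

RES = [ 0x62  0x0e  0xda  0x62 ]

  t0: 2d 0e 62 da
  t1: 2d 0e 0e 62
  t2: 62 0e da 62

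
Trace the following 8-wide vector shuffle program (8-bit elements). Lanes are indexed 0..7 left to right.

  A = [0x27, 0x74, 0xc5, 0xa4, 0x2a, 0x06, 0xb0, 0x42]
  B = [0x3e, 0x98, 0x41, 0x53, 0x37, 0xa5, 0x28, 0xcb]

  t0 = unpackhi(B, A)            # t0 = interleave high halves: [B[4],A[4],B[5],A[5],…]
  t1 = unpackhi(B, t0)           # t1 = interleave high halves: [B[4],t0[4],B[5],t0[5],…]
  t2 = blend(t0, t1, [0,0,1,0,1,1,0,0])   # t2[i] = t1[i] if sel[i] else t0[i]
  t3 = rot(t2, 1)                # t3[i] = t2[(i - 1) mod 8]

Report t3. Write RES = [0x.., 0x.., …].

RES = [0x42, 0x37, 0x2a, 0xa5, 0x06, 0x28, 0xcb, 0xcb]

→ t0 |37|2a|a5|06|28|b0|cb|42|
→ t1 |37|28|a5|b0|28|cb|cb|42|
→ t2 |37|2a|a5|06|28|cb|cb|42|
→ t3 |42|37|2a|a5|06|28|cb|cb|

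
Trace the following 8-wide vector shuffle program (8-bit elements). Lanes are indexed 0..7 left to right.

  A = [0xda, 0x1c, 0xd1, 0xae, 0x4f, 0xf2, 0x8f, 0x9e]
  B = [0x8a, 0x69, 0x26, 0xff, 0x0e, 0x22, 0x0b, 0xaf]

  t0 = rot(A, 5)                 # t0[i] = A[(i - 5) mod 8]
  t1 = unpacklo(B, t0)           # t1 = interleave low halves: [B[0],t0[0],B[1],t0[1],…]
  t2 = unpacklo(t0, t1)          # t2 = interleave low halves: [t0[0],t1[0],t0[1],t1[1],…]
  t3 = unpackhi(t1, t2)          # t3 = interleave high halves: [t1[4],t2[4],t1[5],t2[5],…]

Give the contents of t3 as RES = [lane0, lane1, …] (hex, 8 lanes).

RES = [0x26, 0xf2, 0xf2, 0x69, 0xff, 0x8f, 0x8f, 0x4f]

t0 = [0xae, 0x4f, 0xf2, 0x8f, 0x9e, 0xda, 0x1c, 0xd1]
t1 = [0x8a, 0xae, 0x69, 0x4f, 0x26, 0xf2, 0xff, 0x8f]
t2 = [0xae, 0x8a, 0x4f, 0xae, 0xf2, 0x69, 0x8f, 0x4f]
t3 = [0x26, 0xf2, 0xf2, 0x69, 0xff, 0x8f, 0x8f, 0x4f]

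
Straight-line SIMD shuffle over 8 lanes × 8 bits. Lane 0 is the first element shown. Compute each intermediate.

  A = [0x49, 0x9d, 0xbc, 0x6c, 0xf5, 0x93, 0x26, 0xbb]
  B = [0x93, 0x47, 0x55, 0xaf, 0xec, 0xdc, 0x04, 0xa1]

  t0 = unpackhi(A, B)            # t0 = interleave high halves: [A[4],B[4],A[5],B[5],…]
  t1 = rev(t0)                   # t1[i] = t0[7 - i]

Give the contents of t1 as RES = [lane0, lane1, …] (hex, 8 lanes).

→ t0 |f5|ec|93|dc|26|04|bb|a1|
→ t1 |a1|bb|04|26|dc|93|ec|f5|

RES = [0xa1, 0xbb, 0x04, 0x26, 0xdc, 0x93, 0xec, 0xf5]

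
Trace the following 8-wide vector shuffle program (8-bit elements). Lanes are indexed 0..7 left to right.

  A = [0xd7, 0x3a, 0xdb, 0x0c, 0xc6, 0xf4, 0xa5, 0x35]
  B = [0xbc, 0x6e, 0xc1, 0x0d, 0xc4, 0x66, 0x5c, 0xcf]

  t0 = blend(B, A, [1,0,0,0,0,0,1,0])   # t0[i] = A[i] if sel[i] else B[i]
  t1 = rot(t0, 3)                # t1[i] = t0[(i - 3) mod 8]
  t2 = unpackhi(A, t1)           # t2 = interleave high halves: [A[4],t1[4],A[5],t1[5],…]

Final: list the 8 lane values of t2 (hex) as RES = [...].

RES = [ 0xc6  0x6e  0xf4  0xc1  0xa5  0x0d  0x35  0xc4 ]

  t0: d7 6e c1 0d c4 66 a5 cf
  t1: 66 a5 cf d7 6e c1 0d c4
  t2: c6 6e f4 c1 a5 0d 35 c4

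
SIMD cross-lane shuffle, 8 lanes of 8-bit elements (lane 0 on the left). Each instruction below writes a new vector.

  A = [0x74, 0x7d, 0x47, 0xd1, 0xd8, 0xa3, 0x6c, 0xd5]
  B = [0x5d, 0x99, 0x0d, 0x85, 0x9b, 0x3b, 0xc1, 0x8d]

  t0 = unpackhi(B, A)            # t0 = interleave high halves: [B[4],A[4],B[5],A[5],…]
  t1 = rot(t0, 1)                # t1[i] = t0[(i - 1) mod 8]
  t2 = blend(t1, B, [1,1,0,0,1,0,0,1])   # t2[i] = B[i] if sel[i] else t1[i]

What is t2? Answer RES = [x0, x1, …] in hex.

RES = [0x5d, 0x99, 0xd8, 0x3b, 0x9b, 0xc1, 0x6c, 0x8d]

  t0: 9b d8 3b a3 c1 6c 8d d5
  t1: d5 9b d8 3b a3 c1 6c 8d
  t2: 5d 99 d8 3b 9b c1 6c 8d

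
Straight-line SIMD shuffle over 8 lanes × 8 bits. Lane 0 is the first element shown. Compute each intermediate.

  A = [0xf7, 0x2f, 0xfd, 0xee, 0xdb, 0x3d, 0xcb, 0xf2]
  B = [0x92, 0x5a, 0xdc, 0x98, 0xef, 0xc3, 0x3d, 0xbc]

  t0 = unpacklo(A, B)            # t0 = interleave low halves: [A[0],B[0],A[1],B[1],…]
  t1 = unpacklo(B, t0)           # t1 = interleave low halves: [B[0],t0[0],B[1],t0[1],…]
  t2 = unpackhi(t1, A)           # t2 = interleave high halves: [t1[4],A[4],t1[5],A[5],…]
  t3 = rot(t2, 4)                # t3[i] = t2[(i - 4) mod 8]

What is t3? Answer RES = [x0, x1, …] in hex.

  t0: f7 92 2f 5a fd dc ee 98
  t1: 92 f7 5a 92 dc 2f 98 5a
  t2: dc db 2f 3d 98 cb 5a f2
  t3: 98 cb 5a f2 dc db 2f 3d

RES = [0x98, 0xcb, 0x5a, 0xf2, 0xdc, 0xdb, 0x2f, 0x3d]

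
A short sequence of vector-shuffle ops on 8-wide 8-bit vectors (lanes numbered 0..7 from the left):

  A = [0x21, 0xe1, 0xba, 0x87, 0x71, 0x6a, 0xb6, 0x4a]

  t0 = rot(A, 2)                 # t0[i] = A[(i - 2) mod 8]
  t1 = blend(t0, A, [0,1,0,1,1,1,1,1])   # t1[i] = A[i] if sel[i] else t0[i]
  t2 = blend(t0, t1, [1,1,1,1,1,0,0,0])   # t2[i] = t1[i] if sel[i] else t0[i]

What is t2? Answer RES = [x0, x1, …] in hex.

RES = [0xb6, 0xe1, 0x21, 0x87, 0x71, 0x87, 0x71, 0x6a]

t0 = [0xb6, 0x4a, 0x21, 0xe1, 0xba, 0x87, 0x71, 0x6a]
t1 = [0xb6, 0xe1, 0x21, 0x87, 0x71, 0x6a, 0xb6, 0x4a]
t2 = [0xb6, 0xe1, 0x21, 0x87, 0x71, 0x87, 0x71, 0x6a]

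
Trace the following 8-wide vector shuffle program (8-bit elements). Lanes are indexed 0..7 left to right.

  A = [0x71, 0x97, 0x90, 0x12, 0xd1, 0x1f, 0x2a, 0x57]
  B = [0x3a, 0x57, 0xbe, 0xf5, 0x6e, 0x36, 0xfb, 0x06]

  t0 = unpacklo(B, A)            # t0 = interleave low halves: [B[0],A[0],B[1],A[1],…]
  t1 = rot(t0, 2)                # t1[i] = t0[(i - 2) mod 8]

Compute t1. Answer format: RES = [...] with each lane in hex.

→ t0 |3a|71|57|97|be|90|f5|12|
→ t1 |f5|12|3a|71|57|97|be|90|

RES = [ 0xf5  0x12  0x3a  0x71  0x57  0x97  0xbe  0x90 ]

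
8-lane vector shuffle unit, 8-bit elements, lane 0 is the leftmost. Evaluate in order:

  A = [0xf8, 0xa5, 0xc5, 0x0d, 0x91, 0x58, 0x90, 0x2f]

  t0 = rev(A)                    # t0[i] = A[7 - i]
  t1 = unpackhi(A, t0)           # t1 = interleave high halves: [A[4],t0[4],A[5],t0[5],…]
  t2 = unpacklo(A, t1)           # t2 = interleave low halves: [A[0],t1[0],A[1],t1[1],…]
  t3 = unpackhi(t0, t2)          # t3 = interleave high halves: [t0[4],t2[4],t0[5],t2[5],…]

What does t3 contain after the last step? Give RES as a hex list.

  t0: 2f 90 58 91 0d c5 a5 f8
  t1: 91 0d 58 c5 90 a5 2f f8
  t2: f8 91 a5 0d c5 58 0d c5
  t3: 0d c5 c5 58 a5 0d f8 c5

RES = [0x0d, 0xc5, 0xc5, 0x58, 0xa5, 0x0d, 0xf8, 0xc5]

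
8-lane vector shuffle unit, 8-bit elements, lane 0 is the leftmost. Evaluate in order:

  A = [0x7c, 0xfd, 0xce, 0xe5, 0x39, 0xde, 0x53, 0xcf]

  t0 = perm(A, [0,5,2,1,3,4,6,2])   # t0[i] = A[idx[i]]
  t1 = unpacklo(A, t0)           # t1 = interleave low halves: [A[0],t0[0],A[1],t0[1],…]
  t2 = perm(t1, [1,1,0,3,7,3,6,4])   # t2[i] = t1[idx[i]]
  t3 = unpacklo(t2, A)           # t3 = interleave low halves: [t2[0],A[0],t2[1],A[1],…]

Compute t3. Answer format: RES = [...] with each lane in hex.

t0 = [0x7c, 0xde, 0xce, 0xfd, 0xe5, 0x39, 0x53, 0xce]
t1 = [0x7c, 0x7c, 0xfd, 0xde, 0xce, 0xce, 0xe5, 0xfd]
t2 = [0x7c, 0x7c, 0x7c, 0xde, 0xfd, 0xde, 0xe5, 0xce]
t3 = [0x7c, 0x7c, 0x7c, 0xfd, 0x7c, 0xce, 0xde, 0xe5]

RES = [ 0x7c  0x7c  0x7c  0xfd  0x7c  0xce  0xde  0xe5 ]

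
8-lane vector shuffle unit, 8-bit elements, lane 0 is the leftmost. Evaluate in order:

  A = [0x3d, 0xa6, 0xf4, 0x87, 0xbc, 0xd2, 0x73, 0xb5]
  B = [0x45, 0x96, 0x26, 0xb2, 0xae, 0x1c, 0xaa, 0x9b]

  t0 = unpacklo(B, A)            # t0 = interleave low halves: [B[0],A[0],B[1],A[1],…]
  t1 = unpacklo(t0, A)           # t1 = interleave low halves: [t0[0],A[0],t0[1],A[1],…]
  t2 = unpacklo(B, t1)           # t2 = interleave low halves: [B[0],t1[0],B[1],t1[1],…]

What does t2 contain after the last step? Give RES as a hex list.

RES = [0x45, 0x45, 0x96, 0x3d, 0x26, 0x3d, 0xb2, 0xa6]

t0 = [0x45, 0x3d, 0x96, 0xa6, 0x26, 0xf4, 0xb2, 0x87]
t1 = [0x45, 0x3d, 0x3d, 0xa6, 0x96, 0xf4, 0xa6, 0x87]
t2 = [0x45, 0x45, 0x96, 0x3d, 0x26, 0x3d, 0xb2, 0xa6]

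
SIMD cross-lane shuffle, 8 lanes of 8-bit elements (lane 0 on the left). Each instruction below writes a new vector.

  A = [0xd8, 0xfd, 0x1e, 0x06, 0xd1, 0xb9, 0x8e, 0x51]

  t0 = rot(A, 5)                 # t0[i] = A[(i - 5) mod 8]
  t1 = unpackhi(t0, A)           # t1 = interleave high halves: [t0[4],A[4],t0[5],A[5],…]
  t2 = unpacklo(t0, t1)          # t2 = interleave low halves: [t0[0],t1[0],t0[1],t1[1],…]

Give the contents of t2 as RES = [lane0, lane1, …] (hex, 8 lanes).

t0 = [0x06, 0xd1, 0xb9, 0x8e, 0x51, 0xd8, 0xfd, 0x1e]
t1 = [0x51, 0xd1, 0xd8, 0xb9, 0xfd, 0x8e, 0x1e, 0x51]
t2 = [0x06, 0x51, 0xd1, 0xd1, 0xb9, 0xd8, 0x8e, 0xb9]

RES = [0x06, 0x51, 0xd1, 0xd1, 0xb9, 0xd8, 0x8e, 0xb9]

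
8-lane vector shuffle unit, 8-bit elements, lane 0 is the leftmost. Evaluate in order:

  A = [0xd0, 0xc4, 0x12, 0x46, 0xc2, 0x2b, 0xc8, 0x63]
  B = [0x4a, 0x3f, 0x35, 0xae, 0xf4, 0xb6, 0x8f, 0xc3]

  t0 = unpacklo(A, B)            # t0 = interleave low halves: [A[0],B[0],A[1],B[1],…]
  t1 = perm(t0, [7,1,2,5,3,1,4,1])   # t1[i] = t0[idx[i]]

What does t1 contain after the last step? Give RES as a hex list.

  t0: d0 4a c4 3f 12 35 46 ae
  t1: ae 4a c4 35 3f 4a 12 4a

RES = [0xae, 0x4a, 0xc4, 0x35, 0x3f, 0x4a, 0x12, 0x4a]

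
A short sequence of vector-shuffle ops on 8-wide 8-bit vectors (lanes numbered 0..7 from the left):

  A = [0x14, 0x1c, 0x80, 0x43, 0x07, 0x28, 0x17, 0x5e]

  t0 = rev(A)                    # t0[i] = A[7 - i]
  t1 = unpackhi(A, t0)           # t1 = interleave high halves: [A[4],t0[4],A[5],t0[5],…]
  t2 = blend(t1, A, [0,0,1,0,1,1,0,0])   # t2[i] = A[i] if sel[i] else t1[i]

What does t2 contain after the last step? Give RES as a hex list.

RES = [0x07, 0x43, 0x80, 0x80, 0x07, 0x28, 0x5e, 0x14]

t0 = [0x5e, 0x17, 0x28, 0x07, 0x43, 0x80, 0x1c, 0x14]
t1 = [0x07, 0x43, 0x28, 0x80, 0x17, 0x1c, 0x5e, 0x14]
t2 = [0x07, 0x43, 0x80, 0x80, 0x07, 0x28, 0x5e, 0x14]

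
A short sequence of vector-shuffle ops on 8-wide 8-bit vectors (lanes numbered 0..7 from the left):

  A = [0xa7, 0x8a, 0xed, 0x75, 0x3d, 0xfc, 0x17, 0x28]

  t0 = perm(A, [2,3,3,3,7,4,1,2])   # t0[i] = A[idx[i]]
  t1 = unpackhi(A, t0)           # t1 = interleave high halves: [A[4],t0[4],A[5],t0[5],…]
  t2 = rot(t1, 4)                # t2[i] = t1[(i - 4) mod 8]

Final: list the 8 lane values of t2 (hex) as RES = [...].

  t0: ed 75 75 75 28 3d 8a ed
  t1: 3d 28 fc 3d 17 8a 28 ed
  t2: 17 8a 28 ed 3d 28 fc 3d

RES = [0x17, 0x8a, 0x28, 0xed, 0x3d, 0x28, 0xfc, 0x3d]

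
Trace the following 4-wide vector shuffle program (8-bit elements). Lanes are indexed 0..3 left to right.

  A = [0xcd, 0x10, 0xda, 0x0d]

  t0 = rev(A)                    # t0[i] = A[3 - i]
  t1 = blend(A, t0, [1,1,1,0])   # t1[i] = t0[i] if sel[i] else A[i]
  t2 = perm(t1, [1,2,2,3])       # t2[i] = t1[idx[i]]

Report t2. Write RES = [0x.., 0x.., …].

t0 = [0x0d, 0xda, 0x10, 0xcd]
t1 = [0x0d, 0xda, 0x10, 0x0d]
t2 = [0xda, 0x10, 0x10, 0x0d]

RES = [0xda, 0x10, 0x10, 0x0d]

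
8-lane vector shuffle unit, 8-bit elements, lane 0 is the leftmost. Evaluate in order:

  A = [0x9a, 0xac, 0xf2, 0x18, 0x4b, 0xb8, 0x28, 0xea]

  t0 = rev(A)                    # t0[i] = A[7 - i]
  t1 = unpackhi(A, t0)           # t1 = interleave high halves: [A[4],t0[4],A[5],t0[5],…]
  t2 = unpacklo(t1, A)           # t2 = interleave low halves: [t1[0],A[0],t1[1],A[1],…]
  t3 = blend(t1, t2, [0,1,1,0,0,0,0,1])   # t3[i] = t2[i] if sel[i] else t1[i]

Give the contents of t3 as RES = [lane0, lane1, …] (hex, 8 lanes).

  t0: ea 28 b8 4b 18 f2 ac 9a
  t1: 4b 18 b8 f2 28 ac ea 9a
  t2: 4b 9a 18 ac b8 f2 f2 18
  t3: 4b 9a 18 f2 28 ac ea 18

RES = [ 0x4b  0x9a  0x18  0xf2  0x28  0xac  0xea  0x18 ]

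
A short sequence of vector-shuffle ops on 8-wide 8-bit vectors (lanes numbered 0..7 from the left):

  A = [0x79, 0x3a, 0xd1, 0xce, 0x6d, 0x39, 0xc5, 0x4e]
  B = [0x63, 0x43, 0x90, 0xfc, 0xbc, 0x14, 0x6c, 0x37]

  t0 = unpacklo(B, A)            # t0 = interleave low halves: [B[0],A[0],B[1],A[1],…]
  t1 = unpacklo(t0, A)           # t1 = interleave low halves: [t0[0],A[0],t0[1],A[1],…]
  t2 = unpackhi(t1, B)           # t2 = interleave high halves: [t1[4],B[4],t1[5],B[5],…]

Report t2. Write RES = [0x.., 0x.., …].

→ t0 |63|79|43|3a|90|d1|fc|ce|
→ t1 |63|79|79|3a|43|d1|3a|ce|
→ t2 |43|bc|d1|14|3a|6c|ce|37|

RES = [0x43, 0xbc, 0xd1, 0x14, 0x3a, 0x6c, 0xce, 0x37]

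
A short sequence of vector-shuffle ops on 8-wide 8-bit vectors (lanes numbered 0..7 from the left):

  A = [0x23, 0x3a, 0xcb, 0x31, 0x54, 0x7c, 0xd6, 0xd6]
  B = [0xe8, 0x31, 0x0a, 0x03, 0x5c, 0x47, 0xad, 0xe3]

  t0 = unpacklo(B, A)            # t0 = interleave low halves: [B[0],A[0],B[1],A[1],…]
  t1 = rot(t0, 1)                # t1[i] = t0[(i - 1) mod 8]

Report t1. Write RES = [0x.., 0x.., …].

t0 = [0xe8, 0x23, 0x31, 0x3a, 0x0a, 0xcb, 0x03, 0x31]
t1 = [0x31, 0xe8, 0x23, 0x31, 0x3a, 0x0a, 0xcb, 0x03]

RES = [ 0x31  0xe8  0x23  0x31  0x3a  0x0a  0xcb  0x03 ]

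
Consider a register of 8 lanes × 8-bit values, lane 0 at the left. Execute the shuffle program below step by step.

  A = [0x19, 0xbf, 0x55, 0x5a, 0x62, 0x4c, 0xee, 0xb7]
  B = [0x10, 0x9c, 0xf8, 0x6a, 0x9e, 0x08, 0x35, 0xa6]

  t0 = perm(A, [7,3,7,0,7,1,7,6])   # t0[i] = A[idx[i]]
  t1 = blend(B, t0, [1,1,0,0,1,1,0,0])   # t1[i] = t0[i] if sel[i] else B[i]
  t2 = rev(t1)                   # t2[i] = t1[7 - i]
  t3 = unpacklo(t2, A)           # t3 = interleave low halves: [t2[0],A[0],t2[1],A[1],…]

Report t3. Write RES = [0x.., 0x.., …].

t0 = [0xb7, 0x5a, 0xb7, 0x19, 0xb7, 0xbf, 0xb7, 0xee]
t1 = [0xb7, 0x5a, 0xf8, 0x6a, 0xb7, 0xbf, 0x35, 0xa6]
t2 = [0xa6, 0x35, 0xbf, 0xb7, 0x6a, 0xf8, 0x5a, 0xb7]
t3 = [0xa6, 0x19, 0x35, 0xbf, 0xbf, 0x55, 0xb7, 0x5a]

RES = [0xa6, 0x19, 0x35, 0xbf, 0xbf, 0x55, 0xb7, 0x5a]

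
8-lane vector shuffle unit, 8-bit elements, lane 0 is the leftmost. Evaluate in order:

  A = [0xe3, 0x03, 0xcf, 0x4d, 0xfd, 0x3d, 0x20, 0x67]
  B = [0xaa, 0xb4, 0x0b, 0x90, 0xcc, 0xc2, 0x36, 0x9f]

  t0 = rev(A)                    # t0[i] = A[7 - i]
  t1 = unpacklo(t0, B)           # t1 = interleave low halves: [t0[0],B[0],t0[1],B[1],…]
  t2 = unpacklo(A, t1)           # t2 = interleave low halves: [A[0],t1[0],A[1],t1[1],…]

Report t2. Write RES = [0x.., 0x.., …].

t0 = [0x67, 0x20, 0x3d, 0xfd, 0x4d, 0xcf, 0x03, 0xe3]
t1 = [0x67, 0xaa, 0x20, 0xb4, 0x3d, 0x0b, 0xfd, 0x90]
t2 = [0xe3, 0x67, 0x03, 0xaa, 0xcf, 0x20, 0x4d, 0xb4]

RES = [ 0xe3  0x67  0x03  0xaa  0xcf  0x20  0x4d  0xb4 ]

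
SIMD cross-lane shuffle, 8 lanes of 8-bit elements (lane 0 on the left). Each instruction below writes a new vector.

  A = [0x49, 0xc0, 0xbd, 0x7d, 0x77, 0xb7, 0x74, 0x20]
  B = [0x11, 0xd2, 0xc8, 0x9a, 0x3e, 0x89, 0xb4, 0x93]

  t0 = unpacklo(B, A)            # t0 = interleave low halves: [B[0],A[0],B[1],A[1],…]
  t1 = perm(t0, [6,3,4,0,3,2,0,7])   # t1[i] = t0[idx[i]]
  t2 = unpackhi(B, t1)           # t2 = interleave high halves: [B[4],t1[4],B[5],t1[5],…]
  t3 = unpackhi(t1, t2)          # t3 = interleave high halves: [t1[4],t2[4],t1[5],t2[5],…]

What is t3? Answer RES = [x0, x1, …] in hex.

RES = [0xc0, 0xb4, 0xd2, 0x11, 0x11, 0x93, 0x7d, 0x7d]

t0 = [0x11, 0x49, 0xd2, 0xc0, 0xc8, 0xbd, 0x9a, 0x7d]
t1 = [0x9a, 0xc0, 0xc8, 0x11, 0xc0, 0xd2, 0x11, 0x7d]
t2 = [0x3e, 0xc0, 0x89, 0xd2, 0xb4, 0x11, 0x93, 0x7d]
t3 = [0xc0, 0xb4, 0xd2, 0x11, 0x11, 0x93, 0x7d, 0x7d]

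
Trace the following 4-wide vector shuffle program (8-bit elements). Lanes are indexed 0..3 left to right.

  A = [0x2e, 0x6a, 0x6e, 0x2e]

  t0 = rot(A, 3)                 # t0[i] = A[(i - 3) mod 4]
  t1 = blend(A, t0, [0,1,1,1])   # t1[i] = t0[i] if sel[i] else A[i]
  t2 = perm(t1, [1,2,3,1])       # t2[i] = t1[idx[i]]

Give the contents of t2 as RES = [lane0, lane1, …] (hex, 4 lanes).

t0 = [0x6a, 0x6e, 0x2e, 0x2e]
t1 = [0x2e, 0x6e, 0x2e, 0x2e]
t2 = [0x6e, 0x2e, 0x2e, 0x6e]

RES = [0x6e, 0x2e, 0x2e, 0x6e]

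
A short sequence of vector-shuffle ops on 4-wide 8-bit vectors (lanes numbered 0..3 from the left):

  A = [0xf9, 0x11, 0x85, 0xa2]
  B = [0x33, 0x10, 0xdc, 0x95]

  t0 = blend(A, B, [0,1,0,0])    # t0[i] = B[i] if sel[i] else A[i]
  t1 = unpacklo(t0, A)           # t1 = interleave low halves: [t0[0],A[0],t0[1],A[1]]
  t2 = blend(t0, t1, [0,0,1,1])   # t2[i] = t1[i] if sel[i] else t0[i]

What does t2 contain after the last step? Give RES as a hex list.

RES = [0xf9, 0x10, 0x10, 0x11]

  t0: f9 10 85 a2
  t1: f9 f9 10 11
  t2: f9 10 10 11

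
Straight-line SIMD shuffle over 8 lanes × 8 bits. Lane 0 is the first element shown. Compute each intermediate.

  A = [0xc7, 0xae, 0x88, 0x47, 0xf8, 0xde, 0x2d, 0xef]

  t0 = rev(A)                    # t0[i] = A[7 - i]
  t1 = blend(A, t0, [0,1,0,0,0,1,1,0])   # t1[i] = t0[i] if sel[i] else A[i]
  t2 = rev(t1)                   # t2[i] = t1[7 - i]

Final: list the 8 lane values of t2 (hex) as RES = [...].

  t0: ef 2d de f8 47 88 ae c7
  t1: c7 2d 88 47 f8 88 ae ef
  t2: ef ae 88 f8 47 88 2d c7

RES = [ 0xef  0xae  0x88  0xf8  0x47  0x88  0x2d  0xc7 ]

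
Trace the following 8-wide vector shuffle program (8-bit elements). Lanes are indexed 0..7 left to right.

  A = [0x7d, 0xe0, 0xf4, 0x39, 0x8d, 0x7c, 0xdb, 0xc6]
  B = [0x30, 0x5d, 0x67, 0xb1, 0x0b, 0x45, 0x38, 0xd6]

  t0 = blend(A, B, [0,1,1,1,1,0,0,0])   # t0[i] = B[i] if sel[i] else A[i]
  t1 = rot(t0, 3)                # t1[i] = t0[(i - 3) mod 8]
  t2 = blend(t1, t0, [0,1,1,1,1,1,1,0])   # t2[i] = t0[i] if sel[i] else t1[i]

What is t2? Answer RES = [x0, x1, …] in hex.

RES = [0x7c, 0x5d, 0x67, 0xb1, 0x0b, 0x7c, 0xdb, 0x0b]

→ t0 |7d|5d|67|b1|0b|7c|db|c6|
→ t1 |7c|db|c6|7d|5d|67|b1|0b|
→ t2 |7c|5d|67|b1|0b|7c|db|0b|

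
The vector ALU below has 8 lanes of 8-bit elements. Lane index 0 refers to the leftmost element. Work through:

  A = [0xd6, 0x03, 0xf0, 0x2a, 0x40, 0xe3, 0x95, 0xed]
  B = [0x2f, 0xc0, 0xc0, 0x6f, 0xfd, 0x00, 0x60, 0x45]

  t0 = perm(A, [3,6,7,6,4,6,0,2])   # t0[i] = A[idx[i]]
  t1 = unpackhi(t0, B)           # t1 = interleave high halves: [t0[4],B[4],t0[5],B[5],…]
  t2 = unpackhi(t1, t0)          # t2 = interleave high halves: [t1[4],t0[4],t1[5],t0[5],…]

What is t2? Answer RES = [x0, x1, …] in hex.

→ t0 |2a|95|ed|95|40|95|d6|f0|
→ t1 |40|fd|95|00|d6|60|f0|45|
→ t2 |d6|40|60|95|f0|d6|45|f0|

RES = [0xd6, 0x40, 0x60, 0x95, 0xf0, 0xd6, 0x45, 0xf0]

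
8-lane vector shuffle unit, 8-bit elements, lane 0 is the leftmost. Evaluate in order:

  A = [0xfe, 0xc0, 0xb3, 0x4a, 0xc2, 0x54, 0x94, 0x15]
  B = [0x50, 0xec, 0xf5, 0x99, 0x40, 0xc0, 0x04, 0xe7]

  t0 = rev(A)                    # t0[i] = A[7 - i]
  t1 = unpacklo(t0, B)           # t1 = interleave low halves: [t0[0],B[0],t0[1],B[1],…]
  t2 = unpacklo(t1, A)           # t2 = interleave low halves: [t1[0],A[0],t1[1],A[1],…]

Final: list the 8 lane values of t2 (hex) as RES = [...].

RES = [ 0x15  0xfe  0x50  0xc0  0x94  0xb3  0xec  0x4a ]

→ t0 |15|94|54|c2|4a|b3|c0|fe|
→ t1 |15|50|94|ec|54|f5|c2|99|
→ t2 |15|fe|50|c0|94|b3|ec|4a|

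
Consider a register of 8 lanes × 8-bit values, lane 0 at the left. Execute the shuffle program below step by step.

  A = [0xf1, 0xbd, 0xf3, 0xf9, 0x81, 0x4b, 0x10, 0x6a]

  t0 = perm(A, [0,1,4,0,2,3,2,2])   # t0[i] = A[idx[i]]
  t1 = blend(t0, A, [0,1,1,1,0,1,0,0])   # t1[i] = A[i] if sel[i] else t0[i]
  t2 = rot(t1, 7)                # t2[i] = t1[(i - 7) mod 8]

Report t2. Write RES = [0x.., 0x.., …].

RES = [0xbd, 0xf3, 0xf9, 0xf3, 0x4b, 0xf3, 0xf3, 0xf1]

  t0: f1 bd 81 f1 f3 f9 f3 f3
  t1: f1 bd f3 f9 f3 4b f3 f3
  t2: bd f3 f9 f3 4b f3 f3 f1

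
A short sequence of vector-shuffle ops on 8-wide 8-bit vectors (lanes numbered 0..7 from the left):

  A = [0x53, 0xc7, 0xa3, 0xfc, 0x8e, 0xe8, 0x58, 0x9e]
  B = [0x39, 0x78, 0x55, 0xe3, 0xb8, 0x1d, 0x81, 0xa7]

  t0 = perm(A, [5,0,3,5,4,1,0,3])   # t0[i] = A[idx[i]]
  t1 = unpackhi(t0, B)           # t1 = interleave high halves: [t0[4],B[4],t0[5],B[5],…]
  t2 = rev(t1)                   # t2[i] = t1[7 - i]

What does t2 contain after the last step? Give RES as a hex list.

→ t0 |e8|53|fc|e8|8e|c7|53|fc|
→ t1 |8e|b8|c7|1d|53|81|fc|a7|
→ t2 |a7|fc|81|53|1d|c7|b8|8e|

RES = [0xa7, 0xfc, 0x81, 0x53, 0x1d, 0xc7, 0xb8, 0x8e]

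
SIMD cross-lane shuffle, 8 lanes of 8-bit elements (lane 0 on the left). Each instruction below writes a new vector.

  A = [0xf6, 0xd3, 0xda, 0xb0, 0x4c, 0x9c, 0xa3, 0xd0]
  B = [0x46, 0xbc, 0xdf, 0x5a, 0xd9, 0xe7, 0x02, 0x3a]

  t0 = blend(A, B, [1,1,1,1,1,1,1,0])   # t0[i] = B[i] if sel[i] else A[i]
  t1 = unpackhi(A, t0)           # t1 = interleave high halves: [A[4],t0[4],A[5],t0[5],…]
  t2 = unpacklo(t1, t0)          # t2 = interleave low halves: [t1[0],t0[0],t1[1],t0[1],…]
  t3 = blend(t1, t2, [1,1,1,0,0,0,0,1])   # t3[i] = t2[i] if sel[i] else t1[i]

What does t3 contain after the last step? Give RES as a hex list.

RES = [ 0x4c  0x46  0xd9  0xe7  0xa3  0x02  0xd0  0x5a ]

t0 = [0x46, 0xbc, 0xdf, 0x5a, 0xd9, 0xe7, 0x02, 0xd0]
t1 = [0x4c, 0xd9, 0x9c, 0xe7, 0xa3, 0x02, 0xd0, 0xd0]
t2 = [0x4c, 0x46, 0xd9, 0xbc, 0x9c, 0xdf, 0xe7, 0x5a]
t3 = [0x4c, 0x46, 0xd9, 0xe7, 0xa3, 0x02, 0xd0, 0x5a]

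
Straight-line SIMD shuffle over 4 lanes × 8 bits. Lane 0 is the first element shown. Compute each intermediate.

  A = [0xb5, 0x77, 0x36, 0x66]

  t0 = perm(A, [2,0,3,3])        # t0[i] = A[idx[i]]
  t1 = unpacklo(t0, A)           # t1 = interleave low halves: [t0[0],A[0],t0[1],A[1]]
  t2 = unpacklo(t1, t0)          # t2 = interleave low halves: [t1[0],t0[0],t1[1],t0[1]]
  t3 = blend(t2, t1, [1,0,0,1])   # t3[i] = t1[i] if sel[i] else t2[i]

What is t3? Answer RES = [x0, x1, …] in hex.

RES = [0x36, 0x36, 0xb5, 0x77]

→ t0 |36|b5|66|66|
→ t1 |36|b5|b5|77|
→ t2 |36|36|b5|b5|
→ t3 |36|36|b5|77|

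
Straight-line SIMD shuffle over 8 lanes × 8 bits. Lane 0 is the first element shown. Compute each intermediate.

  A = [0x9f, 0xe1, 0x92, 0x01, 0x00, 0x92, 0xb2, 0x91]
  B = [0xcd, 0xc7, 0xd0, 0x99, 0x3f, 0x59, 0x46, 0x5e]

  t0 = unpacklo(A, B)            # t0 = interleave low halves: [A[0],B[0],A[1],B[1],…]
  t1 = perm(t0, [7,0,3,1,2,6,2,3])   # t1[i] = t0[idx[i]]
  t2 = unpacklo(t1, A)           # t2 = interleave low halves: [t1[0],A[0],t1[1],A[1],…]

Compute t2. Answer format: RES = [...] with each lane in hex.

RES = [ 0x99  0x9f  0x9f  0xe1  0xc7  0x92  0xcd  0x01 ]

  t0: 9f cd e1 c7 92 d0 01 99
  t1: 99 9f c7 cd e1 01 e1 c7
  t2: 99 9f 9f e1 c7 92 cd 01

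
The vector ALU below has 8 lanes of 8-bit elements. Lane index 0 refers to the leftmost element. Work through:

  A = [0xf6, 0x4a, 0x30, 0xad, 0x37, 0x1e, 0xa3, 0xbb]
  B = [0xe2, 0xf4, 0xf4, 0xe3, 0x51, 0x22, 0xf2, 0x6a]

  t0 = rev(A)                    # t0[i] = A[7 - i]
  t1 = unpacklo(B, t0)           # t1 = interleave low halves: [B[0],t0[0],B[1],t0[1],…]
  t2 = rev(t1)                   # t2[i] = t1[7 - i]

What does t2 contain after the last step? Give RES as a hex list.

RES = [0x37, 0xe3, 0x1e, 0xf4, 0xa3, 0xf4, 0xbb, 0xe2]

t0 = [0xbb, 0xa3, 0x1e, 0x37, 0xad, 0x30, 0x4a, 0xf6]
t1 = [0xe2, 0xbb, 0xf4, 0xa3, 0xf4, 0x1e, 0xe3, 0x37]
t2 = [0x37, 0xe3, 0x1e, 0xf4, 0xa3, 0xf4, 0xbb, 0xe2]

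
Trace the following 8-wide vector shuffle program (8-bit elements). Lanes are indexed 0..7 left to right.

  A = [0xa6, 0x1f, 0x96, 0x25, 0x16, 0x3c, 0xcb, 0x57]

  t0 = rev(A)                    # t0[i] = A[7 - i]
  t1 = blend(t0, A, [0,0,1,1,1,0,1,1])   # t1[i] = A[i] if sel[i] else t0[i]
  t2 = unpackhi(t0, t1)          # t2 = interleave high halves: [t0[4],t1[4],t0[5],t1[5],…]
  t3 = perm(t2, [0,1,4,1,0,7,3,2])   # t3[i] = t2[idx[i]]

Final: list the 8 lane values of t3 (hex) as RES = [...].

t0 = [0x57, 0xcb, 0x3c, 0x16, 0x25, 0x96, 0x1f, 0xa6]
t1 = [0x57, 0xcb, 0x96, 0x25, 0x16, 0x96, 0xcb, 0x57]
t2 = [0x25, 0x16, 0x96, 0x96, 0x1f, 0xcb, 0xa6, 0x57]
t3 = [0x25, 0x16, 0x1f, 0x16, 0x25, 0x57, 0x96, 0x96]

RES = [ 0x25  0x16  0x1f  0x16  0x25  0x57  0x96  0x96 ]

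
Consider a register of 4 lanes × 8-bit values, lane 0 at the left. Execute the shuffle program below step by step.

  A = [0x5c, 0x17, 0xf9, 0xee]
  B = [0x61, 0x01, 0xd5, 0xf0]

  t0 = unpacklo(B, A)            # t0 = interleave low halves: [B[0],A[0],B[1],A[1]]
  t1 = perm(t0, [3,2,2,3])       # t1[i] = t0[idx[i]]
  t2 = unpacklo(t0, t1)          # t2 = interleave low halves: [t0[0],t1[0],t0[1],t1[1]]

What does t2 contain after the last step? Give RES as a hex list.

  t0: 61 5c 01 17
  t1: 17 01 01 17
  t2: 61 17 5c 01

RES = [ 0x61  0x17  0x5c  0x01 ]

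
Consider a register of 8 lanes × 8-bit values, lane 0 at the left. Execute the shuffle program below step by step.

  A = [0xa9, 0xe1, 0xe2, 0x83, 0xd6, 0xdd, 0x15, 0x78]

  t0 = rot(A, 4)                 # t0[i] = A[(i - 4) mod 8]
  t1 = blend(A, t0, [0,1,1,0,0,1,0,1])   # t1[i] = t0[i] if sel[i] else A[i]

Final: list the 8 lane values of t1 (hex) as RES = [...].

RES = [ 0xa9  0xdd  0x15  0x83  0xd6  0xe1  0x15  0x83 ]

t0 = [0xd6, 0xdd, 0x15, 0x78, 0xa9, 0xe1, 0xe2, 0x83]
t1 = [0xa9, 0xdd, 0x15, 0x83, 0xd6, 0xe1, 0x15, 0x83]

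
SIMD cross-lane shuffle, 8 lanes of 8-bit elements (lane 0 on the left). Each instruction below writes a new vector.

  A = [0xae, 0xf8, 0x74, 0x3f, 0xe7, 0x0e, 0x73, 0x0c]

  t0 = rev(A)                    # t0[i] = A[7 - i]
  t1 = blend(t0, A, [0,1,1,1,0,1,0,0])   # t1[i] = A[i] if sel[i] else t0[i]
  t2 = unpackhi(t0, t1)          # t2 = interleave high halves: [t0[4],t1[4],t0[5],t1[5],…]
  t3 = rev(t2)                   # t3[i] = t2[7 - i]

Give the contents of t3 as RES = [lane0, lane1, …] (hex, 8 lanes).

RES = [ 0xae  0xae  0xf8  0xf8  0x0e  0x74  0x3f  0x3f ]

  t0: 0c 73 0e e7 3f 74 f8 ae
  t1: 0c f8 74 3f 3f 0e f8 ae
  t2: 3f 3f 74 0e f8 f8 ae ae
  t3: ae ae f8 f8 0e 74 3f 3f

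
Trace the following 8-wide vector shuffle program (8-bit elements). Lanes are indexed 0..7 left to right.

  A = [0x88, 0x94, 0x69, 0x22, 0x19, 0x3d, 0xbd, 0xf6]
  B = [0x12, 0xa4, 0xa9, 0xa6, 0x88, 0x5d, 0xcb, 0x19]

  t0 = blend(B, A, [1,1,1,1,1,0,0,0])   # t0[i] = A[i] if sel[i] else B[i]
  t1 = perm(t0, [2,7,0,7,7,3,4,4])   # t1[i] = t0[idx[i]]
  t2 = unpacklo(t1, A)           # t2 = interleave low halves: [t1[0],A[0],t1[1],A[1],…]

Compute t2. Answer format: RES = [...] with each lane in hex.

t0 = [0x88, 0x94, 0x69, 0x22, 0x19, 0x5d, 0xcb, 0x19]
t1 = [0x69, 0x19, 0x88, 0x19, 0x19, 0x22, 0x19, 0x19]
t2 = [0x69, 0x88, 0x19, 0x94, 0x88, 0x69, 0x19, 0x22]

RES = [ 0x69  0x88  0x19  0x94  0x88  0x69  0x19  0x22 ]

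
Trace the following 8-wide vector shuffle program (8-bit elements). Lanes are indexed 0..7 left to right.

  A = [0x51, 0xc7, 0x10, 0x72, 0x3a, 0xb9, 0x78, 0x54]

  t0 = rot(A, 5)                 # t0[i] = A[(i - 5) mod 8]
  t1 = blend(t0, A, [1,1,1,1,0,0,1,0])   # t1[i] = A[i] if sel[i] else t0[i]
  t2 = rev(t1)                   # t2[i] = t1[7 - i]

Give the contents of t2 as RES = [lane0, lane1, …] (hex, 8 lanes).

RES = [0x10, 0x78, 0x51, 0x54, 0x72, 0x10, 0xc7, 0x51]

  t0: 72 3a b9 78 54 51 c7 10
  t1: 51 c7 10 72 54 51 78 10
  t2: 10 78 51 54 72 10 c7 51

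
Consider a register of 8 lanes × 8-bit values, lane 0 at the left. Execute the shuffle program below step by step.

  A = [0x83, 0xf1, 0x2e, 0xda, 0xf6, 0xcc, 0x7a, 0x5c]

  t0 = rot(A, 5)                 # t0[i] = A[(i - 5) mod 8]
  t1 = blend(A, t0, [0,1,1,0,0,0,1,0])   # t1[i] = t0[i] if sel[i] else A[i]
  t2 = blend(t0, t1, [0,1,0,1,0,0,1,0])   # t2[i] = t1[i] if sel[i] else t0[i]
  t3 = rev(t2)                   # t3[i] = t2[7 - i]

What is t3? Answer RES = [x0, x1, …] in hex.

t0 = [0xda, 0xf6, 0xcc, 0x7a, 0x5c, 0x83, 0xf1, 0x2e]
t1 = [0x83, 0xf6, 0xcc, 0xda, 0xf6, 0xcc, 0xf1, 0x5c]
t2 = [0xda, 0xf6, 0xcc, 0xda, 0x5c, 0x83, 0xf1, 0x2e]
t3 = [0x2e, 0xf1, 0x83, 0x5c, 0xda, 0xcc, 0xf6, 0xda]

RES = [0x2e, 0xf1, 0x83, 0x5c, 0xda, 0xcc, 0xf6, 0xda]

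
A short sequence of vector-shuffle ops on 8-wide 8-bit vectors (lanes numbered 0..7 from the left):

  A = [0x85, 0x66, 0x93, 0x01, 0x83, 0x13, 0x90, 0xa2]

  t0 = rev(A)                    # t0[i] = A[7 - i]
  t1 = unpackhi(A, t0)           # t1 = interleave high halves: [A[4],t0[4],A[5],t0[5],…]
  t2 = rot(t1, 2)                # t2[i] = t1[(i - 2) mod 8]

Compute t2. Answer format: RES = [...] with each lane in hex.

RES = [ 0xa2  0x85  0x83  0x01  0x13  0x93  0x90  0x66 ]

t0 = [0xa2, 0x90, 0x13, 0x83, 0x01, 0x93, 0x66, 0x85]
t1 = [0x83, 0x01, 0x13, 0x93, 0x90, 0x66, 0xa2, 0x85]
t2 = [0xa2, 0x85, 0x83, 0x01, 0x13, 0x93, 0x90, 0x66]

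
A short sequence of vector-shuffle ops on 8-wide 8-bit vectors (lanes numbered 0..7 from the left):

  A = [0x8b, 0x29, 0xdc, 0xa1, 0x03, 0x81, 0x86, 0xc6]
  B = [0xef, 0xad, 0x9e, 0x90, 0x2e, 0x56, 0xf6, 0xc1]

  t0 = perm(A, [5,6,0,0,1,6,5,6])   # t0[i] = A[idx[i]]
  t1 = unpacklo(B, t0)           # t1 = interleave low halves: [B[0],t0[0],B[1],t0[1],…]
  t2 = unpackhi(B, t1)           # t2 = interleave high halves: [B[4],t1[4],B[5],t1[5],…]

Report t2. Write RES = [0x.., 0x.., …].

RES = [0x2e, 0x9e, 0x56, 0x8b, 0xf6, 0x90, 0xc1, 0x8b]

  t0: 81 86 8b 8b 29 86 81 86
  t1: ef 81 ad 86 9e 8b 90 8b
  t2: 2e 9e 56 8b f6 90 c1 8b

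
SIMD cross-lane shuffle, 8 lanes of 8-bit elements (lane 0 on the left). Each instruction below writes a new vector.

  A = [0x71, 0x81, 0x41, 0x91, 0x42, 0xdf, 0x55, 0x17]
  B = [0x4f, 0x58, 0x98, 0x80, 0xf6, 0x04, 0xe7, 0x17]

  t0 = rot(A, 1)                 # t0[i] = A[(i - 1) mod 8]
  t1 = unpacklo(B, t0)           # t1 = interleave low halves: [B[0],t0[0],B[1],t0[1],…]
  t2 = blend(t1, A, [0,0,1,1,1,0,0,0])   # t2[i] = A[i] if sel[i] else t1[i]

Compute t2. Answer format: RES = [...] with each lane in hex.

RES = [0x4f, 0x17, 0x41, 0x91, 0x42, 0x81, 0x80, 0x41]

  t0: 17 71 81 41 91 42 df 55
  t1: 4f 17 58 71 98 81 80 41
  t2: 4f 17 41 91 42 81 80 41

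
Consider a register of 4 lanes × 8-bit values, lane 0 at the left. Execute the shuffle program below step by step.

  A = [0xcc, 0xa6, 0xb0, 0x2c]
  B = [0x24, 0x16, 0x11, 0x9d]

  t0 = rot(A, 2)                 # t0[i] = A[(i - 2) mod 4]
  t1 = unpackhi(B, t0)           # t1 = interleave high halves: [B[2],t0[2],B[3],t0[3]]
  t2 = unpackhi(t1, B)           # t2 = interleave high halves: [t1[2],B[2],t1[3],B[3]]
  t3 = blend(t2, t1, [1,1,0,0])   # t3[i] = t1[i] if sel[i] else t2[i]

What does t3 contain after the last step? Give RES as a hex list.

RES = [ 0x11  0xcc  0xa6  0x9d ]

→ t0 |b0|2c|cc|a6|
→ t1 |11|cc|9d|a6|
→ t2 |9d|11|a6|9d|
→ t3 |11|cc|a6|9d|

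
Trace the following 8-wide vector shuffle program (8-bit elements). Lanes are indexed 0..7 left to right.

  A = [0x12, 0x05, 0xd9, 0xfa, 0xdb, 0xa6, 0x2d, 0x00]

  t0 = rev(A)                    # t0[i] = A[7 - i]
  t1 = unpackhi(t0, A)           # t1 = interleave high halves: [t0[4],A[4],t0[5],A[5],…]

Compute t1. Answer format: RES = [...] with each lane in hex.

RES = [0xfa, 0xdb, 0xd9, 0xa6, 0x05, 0x2d, 0x12, 0x00]

t0 = [0x00, 0x2d, 0xa6, 0xdb, 0xfa, 0xd9, 0x05, 0x12]
t1 = [0xfa, 0xdb, 0xd9, 0xa6, 0x05, 0x2d, 0x12, 0x00]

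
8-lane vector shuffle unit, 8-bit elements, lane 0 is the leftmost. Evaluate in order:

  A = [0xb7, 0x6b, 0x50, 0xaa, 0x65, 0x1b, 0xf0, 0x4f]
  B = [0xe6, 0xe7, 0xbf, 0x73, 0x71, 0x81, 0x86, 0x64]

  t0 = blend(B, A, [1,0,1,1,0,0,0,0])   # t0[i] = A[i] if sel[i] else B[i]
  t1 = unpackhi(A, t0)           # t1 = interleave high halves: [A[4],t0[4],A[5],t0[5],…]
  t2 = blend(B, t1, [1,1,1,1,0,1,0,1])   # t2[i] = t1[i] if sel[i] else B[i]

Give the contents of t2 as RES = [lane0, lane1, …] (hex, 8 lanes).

t0 = [0xb7, 0xe7, 0x50, 0xaa, 0x71, 0x81, 0x86, 0x64]
t1 = [0x65, 0x71, 0x1b, 0x81, 0xf0, 0x86, 0x4f, 0x64]
t2 = [0x65, 0x71, 0x1b, 0x81, 0x71, 0x86, 0x86, 0x64]

RES = [ 0x65  0x71  0x1b  0x81  0x71  0x86  0x86  0x64 ]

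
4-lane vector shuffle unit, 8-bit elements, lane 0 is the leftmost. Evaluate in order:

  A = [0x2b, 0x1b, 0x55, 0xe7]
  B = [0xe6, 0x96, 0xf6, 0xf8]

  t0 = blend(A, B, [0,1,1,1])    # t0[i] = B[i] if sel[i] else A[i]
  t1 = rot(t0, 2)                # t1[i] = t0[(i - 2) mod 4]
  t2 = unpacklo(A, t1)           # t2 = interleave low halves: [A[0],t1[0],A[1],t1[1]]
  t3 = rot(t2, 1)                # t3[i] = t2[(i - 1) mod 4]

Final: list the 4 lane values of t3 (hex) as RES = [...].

t0 = [0x2b, 0x96, 0xf6, 0xf8]
t1 = [0xf6, 0xf8, 0x2b, 0x96]
t2 = [0x2b, 0xf6, 0x1b, 0xf8]
t3 = [0xf8, 0x2b, 0xf6, 0x1b]

RES = [ 0xf8  0x2b  0xf6  0x1b ]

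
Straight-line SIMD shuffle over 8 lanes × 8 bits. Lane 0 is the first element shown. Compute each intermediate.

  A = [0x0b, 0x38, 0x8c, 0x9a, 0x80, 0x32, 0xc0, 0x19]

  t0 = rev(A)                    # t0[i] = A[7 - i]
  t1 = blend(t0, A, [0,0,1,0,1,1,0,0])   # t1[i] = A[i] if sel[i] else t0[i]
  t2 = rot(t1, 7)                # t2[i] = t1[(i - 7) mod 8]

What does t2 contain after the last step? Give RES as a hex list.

RES = [0xc0, 0x8c, 0x80, 0x80, 0x32, 0x38, 0x0b, 0x19]

t0 = [0x19, 0xc0, 0x32, 0x80, 0x9a, 0x8c, 0x38, 0x0b]
t1 = [0x19, 0xc0, 0x8c, 0x80, 0x80, 0x32, 0x38, 0x0b]
t2 = [0xc0, 0x8c, 0x80, 0x80, 0x32, 0x38, 0x0b, 0x19]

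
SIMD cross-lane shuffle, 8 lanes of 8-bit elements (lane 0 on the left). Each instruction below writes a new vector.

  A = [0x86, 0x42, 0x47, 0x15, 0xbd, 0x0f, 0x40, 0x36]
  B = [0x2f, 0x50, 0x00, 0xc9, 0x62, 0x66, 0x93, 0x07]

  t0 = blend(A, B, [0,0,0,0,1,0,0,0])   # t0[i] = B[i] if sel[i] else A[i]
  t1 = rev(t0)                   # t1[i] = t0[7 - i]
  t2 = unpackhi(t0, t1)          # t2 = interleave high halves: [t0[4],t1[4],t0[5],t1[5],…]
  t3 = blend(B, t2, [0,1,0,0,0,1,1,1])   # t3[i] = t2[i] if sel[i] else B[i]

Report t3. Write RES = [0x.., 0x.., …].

t0 = [0x86, 0x42, 0x47, 0x15, 0x62, 0x0f, 0x40, 0x36]
t1 = [0x36, 0x40, 0x0f, 0x62, 0x15, 0x47, 0x42, 0x86]
t2 = [0x62, 0x15, 0x0f, 0x47, 0x40, 0x42, 0x36, 0x86]
t3 = [0x2f, 0x15, 0x00, 0xc9, 0x62, 0x42, 0x36, 0x86]

RES = [0x2f, 0x15, 0x00, 0xc9, 0x62, 0x42, 0x36, 0x86]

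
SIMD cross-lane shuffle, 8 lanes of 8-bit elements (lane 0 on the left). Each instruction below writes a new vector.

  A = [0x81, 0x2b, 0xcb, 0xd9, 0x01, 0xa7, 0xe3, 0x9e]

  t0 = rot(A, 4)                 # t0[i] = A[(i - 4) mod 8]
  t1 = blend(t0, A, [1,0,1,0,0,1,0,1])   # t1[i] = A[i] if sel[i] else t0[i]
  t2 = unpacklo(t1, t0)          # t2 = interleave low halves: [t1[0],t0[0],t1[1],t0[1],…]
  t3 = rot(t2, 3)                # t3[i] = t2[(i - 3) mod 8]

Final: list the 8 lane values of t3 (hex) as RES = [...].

t0 = [0x01, 0xa7, 0xe3, 0x9e, 0x81, 0x2b, 0xcb, 0xd9]
t1 = [0x81, 0xa7, 0xcb, 0x9e, 0x81, 0xa7, 0xcb, 0x9e]
t2 = [0x81, 0x01, 0xa7, 0xa7, 0xcb, 0xe3, 0x9e, 0x9e]
t3 = [0xe3, 0x9e, 0x9e, 0x81, 0x01, 0xa7, 0xa7, 0xcb]

RES = [ 0xe3  0x9e  0x9e  0x81  0x01  0xa7  0xa7  0xcb ]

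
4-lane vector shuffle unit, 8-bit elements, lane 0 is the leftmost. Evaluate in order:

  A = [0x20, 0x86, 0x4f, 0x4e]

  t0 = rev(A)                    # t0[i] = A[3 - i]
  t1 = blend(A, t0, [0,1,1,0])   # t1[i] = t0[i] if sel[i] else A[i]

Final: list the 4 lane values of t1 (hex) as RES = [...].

  t0: 4e 4f 86 20
  t1: 20 4f 86 4e

RES = [0x20, 0x4f, 0x86, 0x4e]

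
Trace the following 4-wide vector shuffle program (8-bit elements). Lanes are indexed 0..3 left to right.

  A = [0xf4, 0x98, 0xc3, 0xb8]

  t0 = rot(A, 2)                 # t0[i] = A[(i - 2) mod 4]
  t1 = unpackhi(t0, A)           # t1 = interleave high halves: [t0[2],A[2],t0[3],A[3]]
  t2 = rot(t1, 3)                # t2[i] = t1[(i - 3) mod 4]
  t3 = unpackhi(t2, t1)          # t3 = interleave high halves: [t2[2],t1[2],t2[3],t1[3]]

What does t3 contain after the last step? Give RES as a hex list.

RES = [ 0xb8  0x98  0xf4  0xb8 ]

t0 = [0xc3, 0xb8, 0xf4, 0x98]
t1 = [0xf4, 0xc3, 0x98, 0xb8]
t2 = [0xc3, 0x98, 0xb8, 0xf4]
t3 = [0xb8, 0x98, 0xf4, 0xb8]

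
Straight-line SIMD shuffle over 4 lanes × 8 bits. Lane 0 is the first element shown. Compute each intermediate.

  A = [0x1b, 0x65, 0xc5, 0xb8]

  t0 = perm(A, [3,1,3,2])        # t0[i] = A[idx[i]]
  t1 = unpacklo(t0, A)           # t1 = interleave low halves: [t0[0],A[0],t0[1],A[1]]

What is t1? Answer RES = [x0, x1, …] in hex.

RES = [ 0xb8  0x1b  0x65  0x65 ]

t0 = [0xb8, 0x65, 0xb8, 0xc5]
t1 = [0xb8, 0x1b, 0x65, 0x65]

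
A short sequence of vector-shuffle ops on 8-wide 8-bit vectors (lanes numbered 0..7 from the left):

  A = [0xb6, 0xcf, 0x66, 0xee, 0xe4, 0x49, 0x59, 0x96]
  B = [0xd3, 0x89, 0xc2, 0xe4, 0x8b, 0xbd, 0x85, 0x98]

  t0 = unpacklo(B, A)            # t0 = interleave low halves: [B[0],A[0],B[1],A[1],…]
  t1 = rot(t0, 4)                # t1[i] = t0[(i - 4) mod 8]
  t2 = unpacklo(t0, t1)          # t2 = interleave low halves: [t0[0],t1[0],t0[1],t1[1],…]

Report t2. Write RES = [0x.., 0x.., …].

  t0: d3 b6 89 cf c2 66 e4 ee
  t1: c2 66 e4 ee d3 b6 89 cf
  t2: d3 c2 b6 66 89 e4 cf ee

RES = [0xd3, 0xc2, 0xb6, 0x66, 0x89, 0xe4, 0xcf, 0xee]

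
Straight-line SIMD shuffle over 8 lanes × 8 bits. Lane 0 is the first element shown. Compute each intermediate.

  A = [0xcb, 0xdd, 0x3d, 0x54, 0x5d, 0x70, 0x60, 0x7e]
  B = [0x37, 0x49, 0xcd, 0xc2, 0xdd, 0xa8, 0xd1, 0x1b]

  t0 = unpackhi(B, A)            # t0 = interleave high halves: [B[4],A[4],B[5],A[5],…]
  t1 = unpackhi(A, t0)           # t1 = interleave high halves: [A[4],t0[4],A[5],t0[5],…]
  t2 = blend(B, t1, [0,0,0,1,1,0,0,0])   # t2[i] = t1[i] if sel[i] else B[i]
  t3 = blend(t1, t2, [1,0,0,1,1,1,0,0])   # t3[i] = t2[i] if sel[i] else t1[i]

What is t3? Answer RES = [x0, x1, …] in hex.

  t0: dd 5d a8 70 d1 60 1b 7e
  t1: 5d d1 70 60 60 1b 7e 7e
  t2: 37 49 cd 60 60 a8 d1 1b
  t3: 37 d1 70 60 60 a8 7e 7e

RES = [ 0x37  0xd1  0x70  0x60  0x60  0xa8  0x7e  0x7e ]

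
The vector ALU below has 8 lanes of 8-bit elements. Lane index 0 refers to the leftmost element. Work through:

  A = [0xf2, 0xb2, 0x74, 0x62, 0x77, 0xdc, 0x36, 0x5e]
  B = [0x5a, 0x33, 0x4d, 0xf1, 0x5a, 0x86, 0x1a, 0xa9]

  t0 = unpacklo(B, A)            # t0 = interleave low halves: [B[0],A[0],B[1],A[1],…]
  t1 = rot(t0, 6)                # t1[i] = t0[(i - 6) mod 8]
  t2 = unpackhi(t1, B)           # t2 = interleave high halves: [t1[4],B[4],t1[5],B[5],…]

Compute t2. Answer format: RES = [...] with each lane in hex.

RES = [ 0xf1  0x5a  0x62  0x86  0x5a  0x1a  0xf2  0xa9 ]

  t0: 5a f2 33 b2 4d 74 f1 62
  t1: 33 b2 4d 74 f1 62 5a f2
  t2: f1 5a 62 86 5a 1a f2 a9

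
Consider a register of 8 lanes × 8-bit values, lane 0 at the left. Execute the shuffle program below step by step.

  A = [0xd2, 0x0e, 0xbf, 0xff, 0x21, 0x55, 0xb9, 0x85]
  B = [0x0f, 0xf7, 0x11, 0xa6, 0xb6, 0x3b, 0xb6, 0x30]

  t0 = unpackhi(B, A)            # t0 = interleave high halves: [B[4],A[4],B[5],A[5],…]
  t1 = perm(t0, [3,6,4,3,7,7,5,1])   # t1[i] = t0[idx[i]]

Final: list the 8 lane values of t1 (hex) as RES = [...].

RES = [0x55, 0x30, 0xb6, 0x55, 0x85, 0x85, 0xb9, 0x21]

t0 = [0xb6, 0x21, 0x3b, 0x55, 0xb6, 0xb9, 0x30, 0x85]
t1 = [0x55, 0x30, 0xb6, 0x55, 0x85, 0x85, 0xb9, 0x21]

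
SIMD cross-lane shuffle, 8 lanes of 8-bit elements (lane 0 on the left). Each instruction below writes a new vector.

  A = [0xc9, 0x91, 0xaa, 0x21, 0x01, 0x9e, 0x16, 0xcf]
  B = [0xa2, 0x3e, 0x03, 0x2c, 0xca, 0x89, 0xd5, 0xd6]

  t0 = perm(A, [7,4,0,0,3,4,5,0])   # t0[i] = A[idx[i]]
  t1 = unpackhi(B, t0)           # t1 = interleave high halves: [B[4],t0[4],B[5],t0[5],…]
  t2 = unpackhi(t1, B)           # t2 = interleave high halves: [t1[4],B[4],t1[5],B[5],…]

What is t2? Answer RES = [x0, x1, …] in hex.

  t0: cf 01 c9 c9 21 01 9e c9
  t1: ca 21 89 01 d5 9e d6 c9
  t2: d5 ca 9e 89 d6 d5 c9 d6

RES = [0xd5, 0xca, 0x9e, 0x89, 0xd6, 0xd5, 0xc9, 0xd6]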